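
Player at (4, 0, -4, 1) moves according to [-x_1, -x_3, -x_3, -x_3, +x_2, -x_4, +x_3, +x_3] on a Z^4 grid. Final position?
(3, 1, -5, 0)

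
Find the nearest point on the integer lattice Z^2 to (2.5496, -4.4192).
(3, -4)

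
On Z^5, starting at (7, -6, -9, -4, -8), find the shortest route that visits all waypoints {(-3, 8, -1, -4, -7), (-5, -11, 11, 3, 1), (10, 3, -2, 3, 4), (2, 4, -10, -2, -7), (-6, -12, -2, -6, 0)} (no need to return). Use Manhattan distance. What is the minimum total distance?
142
(one optimal route: (7, -6, -9, -4, -8) → (2, 4, -10, -2, -7) → (-3, 8, -1, -4, -7) → (-6, -12, -2, -6, 0) → (-5, -11, 11, 3, 1) → (10, 3, -2, 3, 4))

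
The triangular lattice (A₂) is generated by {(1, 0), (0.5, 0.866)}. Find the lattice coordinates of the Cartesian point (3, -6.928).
7b₁ - 8b₂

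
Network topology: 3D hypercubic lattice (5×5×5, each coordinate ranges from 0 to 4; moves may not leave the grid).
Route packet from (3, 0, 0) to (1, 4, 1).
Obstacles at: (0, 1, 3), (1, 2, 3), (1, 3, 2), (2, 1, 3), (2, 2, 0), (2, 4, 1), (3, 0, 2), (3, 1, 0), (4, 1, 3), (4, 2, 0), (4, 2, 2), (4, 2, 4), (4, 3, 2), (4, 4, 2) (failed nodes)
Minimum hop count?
7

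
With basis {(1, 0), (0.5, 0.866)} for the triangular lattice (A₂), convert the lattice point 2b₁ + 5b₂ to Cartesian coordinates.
(4.5, 4.33)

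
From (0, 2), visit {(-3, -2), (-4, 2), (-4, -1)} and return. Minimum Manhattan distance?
16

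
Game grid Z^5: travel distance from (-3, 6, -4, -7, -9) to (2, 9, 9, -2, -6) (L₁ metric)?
29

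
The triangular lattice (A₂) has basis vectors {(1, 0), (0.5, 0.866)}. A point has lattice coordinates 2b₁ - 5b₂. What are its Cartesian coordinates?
(-0.5, -4.33)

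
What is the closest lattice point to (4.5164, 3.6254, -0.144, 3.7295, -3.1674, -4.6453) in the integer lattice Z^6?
(5, 4, 0, 4, -3, -5)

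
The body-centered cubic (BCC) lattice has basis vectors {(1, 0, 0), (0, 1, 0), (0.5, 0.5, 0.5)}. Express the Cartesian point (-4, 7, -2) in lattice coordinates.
-2b₁ + 9b₂ - 4b₃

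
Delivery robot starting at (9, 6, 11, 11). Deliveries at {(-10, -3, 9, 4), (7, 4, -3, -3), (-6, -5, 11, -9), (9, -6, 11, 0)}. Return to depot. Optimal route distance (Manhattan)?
144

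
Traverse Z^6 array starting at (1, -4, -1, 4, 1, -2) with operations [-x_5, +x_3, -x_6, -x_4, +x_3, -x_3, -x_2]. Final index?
(1, -5, 0, 3, 0, -3)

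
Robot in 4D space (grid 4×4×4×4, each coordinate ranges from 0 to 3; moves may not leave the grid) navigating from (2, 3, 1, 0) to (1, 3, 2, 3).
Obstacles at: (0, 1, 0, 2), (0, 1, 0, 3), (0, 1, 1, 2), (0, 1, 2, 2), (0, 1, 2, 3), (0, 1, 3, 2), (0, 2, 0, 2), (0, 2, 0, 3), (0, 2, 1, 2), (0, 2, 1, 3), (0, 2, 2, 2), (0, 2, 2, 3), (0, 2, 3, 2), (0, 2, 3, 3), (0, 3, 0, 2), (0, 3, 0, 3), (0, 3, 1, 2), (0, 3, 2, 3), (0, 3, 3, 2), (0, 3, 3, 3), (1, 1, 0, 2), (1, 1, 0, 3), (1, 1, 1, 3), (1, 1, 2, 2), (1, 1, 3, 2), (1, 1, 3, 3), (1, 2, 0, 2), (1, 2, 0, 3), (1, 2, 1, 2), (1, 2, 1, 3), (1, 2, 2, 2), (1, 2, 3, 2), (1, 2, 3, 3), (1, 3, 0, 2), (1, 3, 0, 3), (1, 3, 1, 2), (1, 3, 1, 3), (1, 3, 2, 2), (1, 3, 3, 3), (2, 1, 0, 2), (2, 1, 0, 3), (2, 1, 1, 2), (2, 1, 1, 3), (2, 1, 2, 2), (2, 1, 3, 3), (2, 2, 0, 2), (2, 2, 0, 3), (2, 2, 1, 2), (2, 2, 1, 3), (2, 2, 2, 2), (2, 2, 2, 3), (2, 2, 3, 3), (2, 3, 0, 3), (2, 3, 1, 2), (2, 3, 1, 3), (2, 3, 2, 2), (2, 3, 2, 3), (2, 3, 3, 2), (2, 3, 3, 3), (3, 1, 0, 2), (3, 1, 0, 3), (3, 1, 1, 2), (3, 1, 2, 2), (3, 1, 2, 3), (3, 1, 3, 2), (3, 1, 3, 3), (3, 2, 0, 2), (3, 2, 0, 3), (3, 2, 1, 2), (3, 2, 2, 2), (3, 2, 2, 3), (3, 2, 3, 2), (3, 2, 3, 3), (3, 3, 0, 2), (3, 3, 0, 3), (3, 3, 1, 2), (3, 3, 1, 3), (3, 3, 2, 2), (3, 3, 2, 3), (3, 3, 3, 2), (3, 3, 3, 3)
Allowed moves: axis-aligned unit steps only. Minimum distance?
11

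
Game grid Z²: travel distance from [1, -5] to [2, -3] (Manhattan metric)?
3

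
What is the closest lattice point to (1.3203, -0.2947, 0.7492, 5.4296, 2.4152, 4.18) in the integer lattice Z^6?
(1, 0, 1, 5, 2, 4)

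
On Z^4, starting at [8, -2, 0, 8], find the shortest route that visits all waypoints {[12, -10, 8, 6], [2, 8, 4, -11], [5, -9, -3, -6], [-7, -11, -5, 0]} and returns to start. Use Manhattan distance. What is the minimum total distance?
154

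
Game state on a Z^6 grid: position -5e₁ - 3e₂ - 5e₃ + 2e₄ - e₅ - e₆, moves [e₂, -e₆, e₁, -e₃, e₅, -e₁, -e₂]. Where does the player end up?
(-5, -3, -6, 2, 0, -2)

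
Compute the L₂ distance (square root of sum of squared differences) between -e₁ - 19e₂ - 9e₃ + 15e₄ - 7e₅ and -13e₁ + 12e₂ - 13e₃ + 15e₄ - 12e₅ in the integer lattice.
33.8526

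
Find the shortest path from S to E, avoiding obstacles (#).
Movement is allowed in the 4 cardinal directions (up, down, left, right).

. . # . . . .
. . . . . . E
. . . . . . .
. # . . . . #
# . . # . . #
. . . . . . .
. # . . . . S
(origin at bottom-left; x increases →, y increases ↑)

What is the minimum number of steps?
7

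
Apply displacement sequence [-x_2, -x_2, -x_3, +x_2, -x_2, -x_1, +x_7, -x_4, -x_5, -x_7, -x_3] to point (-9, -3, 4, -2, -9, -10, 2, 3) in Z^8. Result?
(-10, -5, 2, -3, -10, -10, 2, 3)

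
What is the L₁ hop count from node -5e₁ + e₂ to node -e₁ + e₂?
4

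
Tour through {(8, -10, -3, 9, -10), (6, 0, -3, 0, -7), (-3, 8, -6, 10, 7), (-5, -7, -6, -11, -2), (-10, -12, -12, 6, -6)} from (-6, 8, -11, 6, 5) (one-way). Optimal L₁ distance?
155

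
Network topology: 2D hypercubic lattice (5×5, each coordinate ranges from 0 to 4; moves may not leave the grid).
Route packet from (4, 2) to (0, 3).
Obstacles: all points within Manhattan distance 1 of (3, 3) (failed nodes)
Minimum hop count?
7
(one shortest path: (4, 2) → (4, 1) → (3, 1) → (2, 1) → (1, 1) → (0, 1) → (0, 2) → (0, 3))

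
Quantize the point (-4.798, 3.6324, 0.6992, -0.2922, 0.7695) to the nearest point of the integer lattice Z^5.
(-5, 4, 1, 0, 1)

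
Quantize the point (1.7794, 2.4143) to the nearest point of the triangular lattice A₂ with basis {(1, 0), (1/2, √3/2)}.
(1.5, 2.598)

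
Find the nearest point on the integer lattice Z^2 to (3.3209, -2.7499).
(3, -3)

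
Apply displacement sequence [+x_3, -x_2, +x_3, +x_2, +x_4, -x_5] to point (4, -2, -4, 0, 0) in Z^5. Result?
(4, -2, -2, 1, -1)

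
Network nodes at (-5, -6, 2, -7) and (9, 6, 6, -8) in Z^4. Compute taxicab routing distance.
31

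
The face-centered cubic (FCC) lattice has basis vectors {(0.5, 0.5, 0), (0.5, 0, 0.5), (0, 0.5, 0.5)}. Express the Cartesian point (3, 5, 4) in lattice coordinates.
4b₁ + 2b₂ + 6b₃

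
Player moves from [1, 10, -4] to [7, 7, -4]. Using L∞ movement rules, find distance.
6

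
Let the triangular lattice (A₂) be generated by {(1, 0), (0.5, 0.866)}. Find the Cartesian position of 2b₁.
(2, 0)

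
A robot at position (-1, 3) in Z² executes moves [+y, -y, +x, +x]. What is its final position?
(1, 3)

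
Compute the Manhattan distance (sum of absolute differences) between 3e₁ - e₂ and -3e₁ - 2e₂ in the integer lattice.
7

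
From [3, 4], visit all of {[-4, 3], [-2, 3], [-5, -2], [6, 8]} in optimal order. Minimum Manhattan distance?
28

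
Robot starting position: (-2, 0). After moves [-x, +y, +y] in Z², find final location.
(-3, 2)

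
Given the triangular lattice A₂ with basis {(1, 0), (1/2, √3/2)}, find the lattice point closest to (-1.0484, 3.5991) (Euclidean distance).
(-1, 3.464)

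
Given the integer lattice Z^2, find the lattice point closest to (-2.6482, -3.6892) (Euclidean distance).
(-3, -4)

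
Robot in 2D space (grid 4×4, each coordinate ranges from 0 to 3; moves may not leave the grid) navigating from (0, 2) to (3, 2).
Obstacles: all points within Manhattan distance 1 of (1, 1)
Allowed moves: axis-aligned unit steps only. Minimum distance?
5
(one shortest path: (0, 2) → (0, 3) → (1, 3) → (2, 3) → (3, 3) → (3, 2))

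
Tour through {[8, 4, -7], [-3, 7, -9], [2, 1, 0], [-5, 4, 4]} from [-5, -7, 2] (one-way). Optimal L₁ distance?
59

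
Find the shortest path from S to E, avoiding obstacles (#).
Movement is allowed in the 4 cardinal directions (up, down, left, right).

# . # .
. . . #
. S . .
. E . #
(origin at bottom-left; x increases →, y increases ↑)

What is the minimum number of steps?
1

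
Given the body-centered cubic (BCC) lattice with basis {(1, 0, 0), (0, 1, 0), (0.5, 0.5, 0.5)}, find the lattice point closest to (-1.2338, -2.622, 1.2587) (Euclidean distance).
(-1.5, -2.5, 1.5)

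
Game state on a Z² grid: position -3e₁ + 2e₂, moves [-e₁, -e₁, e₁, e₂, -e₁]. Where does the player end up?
(-5, 3)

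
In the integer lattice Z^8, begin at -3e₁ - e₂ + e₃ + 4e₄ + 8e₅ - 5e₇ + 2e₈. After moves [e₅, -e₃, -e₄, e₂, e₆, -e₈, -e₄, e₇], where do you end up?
(-3, 0, 0, 2, 9, 1, -4, 1)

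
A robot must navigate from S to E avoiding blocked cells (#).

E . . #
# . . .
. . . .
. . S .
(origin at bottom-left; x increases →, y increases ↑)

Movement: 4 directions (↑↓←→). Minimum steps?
5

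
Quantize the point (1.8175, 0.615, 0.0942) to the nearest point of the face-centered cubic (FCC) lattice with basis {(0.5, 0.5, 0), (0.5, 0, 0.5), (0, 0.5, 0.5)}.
(1.5, 0.5, 0)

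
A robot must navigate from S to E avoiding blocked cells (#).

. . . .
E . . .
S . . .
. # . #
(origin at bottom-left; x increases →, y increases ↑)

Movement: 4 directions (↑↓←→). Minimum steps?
1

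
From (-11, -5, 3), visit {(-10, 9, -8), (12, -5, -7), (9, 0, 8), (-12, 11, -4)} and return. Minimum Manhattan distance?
122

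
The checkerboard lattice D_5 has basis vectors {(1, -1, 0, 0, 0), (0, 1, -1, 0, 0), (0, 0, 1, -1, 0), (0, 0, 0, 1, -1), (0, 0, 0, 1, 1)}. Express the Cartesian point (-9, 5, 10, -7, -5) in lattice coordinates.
-9b₁ - 4b₂ + 6b₃ + 2b₄ - 3b₅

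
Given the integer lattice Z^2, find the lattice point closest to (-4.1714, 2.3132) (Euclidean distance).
(-4, 2)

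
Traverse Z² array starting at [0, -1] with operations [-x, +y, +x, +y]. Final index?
(0, 1)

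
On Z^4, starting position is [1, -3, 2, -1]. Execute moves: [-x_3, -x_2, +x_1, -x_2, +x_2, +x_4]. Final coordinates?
(2, -4, 1, 0)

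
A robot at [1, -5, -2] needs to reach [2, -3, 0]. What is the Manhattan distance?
5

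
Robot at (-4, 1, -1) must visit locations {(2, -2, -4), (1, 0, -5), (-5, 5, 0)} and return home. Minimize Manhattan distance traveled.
38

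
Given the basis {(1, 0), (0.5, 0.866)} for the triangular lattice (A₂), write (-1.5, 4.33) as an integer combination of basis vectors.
-4b₁ + 5b₂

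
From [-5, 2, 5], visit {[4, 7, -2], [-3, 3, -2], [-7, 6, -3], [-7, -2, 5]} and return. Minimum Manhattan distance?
56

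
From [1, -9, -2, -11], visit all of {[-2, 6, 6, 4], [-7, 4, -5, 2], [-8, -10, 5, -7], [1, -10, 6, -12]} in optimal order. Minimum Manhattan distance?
79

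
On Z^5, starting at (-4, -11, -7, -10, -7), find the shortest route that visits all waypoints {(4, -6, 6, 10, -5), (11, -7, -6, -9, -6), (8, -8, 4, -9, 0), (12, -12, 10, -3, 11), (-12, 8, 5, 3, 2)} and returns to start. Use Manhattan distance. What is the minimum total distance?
226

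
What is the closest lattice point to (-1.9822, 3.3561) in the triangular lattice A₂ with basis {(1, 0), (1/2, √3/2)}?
(-2, 3.464)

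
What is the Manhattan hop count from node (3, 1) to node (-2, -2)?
8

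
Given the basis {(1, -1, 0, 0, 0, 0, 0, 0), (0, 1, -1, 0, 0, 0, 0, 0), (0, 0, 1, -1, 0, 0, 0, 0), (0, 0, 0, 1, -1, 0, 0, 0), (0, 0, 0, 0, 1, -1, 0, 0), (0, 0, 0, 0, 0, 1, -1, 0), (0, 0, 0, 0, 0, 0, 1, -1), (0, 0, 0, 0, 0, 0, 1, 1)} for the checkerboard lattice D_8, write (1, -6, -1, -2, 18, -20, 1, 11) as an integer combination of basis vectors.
b₁ - 5b₂ - 6b₃ - 8b₄ + 10b₅ - 10b₆ - 10b₇ + b₈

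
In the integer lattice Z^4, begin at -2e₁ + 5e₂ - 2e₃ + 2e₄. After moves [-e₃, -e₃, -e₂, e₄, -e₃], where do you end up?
(-2, 4, -5, 3)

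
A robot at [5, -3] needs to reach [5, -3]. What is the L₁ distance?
0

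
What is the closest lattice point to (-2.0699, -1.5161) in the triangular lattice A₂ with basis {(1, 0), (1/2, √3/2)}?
(-2, -1.732)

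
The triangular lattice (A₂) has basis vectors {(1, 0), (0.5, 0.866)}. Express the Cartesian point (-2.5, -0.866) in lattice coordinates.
-2b₁ - b₂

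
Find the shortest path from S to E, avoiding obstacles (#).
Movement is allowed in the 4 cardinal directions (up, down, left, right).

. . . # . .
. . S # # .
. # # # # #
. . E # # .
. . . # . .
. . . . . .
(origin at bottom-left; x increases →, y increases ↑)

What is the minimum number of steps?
6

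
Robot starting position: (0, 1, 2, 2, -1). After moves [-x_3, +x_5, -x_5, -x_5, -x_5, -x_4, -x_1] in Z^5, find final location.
(-1, 1, 1, 1, -3)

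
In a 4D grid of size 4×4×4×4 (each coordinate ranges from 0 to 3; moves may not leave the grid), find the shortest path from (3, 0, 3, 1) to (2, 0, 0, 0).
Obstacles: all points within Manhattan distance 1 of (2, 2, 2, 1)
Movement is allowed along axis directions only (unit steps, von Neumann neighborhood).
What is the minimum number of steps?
5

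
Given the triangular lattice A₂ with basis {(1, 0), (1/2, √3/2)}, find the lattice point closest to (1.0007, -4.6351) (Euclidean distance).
(1, -5.196)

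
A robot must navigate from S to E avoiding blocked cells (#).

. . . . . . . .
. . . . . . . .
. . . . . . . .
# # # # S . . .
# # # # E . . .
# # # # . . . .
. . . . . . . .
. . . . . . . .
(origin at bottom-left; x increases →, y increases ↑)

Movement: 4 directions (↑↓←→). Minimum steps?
1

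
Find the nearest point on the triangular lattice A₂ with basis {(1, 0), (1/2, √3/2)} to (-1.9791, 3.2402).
(-2, 3.464)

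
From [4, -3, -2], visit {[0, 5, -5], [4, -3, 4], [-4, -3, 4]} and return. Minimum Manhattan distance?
50
(one optimal route: (4, -3, -2) → (0, 5, -5) → (-4, -3, 4) → (4, -3, 4) → (4, -3, -2))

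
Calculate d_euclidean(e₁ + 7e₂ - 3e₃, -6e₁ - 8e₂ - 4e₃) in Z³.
16.5831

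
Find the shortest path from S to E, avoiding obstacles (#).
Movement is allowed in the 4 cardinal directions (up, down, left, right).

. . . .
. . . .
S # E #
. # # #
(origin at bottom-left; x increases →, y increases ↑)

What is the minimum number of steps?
4
(one shortest path: (0, 1) → (0, 2) → (1, 2) → (2, 2) → (2, 1))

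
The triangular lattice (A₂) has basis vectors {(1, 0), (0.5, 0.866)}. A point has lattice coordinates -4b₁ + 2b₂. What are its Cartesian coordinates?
(-3, 1.732)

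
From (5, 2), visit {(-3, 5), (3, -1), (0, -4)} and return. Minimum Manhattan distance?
34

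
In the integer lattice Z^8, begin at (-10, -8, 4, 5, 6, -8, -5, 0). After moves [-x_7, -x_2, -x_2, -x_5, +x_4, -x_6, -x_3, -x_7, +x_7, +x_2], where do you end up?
(-10, -9, 3, 6, 5, -9, -6, 0)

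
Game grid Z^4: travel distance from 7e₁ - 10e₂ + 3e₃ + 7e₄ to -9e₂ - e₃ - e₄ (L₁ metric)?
20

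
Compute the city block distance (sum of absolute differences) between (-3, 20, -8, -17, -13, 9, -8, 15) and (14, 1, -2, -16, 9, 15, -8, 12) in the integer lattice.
74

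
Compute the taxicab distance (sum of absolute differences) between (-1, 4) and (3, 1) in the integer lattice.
7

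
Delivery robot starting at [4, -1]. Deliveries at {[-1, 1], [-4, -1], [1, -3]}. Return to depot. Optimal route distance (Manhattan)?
24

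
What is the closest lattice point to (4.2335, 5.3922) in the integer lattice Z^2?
(4, 5)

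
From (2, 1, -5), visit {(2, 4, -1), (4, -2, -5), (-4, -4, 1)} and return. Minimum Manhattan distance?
44
(one optimal route: (2, 1, -5) → (2, 4, -1) → (-4, -4, 1) → (4, -2, -5) → (2, 1, -5))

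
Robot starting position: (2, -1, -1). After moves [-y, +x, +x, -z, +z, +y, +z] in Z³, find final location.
(4, -1, 0)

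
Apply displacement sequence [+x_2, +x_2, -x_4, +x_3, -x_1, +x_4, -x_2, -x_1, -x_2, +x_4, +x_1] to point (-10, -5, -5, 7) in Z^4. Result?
(-11, -5, -4, 8)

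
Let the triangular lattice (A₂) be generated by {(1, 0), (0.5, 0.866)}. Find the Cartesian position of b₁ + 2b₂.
(2, 1.732)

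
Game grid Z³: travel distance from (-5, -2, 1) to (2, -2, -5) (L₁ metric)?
13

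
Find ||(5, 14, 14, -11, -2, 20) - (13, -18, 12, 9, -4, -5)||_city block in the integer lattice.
89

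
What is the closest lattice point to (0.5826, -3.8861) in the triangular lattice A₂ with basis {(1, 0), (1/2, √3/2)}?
(0.5, -4.33)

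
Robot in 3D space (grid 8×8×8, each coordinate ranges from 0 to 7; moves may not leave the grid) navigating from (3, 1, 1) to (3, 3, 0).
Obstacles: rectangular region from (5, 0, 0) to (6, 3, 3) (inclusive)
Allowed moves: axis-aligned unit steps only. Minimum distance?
3
(one shortest path: (3, 1, 1) → (3, 2, 1) → (3, 3, 1) → (3, 3, 0))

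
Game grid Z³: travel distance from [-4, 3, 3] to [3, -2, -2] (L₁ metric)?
17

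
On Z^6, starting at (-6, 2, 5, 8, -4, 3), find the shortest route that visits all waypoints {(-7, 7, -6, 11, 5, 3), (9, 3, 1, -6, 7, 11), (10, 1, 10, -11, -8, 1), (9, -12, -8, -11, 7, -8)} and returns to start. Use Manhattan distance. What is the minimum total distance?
234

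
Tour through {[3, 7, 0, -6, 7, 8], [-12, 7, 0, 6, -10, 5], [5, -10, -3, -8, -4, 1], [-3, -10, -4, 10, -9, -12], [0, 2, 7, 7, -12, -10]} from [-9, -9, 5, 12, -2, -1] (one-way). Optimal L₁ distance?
201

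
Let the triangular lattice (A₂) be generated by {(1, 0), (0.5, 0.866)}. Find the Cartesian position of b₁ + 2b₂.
(2, 1.732)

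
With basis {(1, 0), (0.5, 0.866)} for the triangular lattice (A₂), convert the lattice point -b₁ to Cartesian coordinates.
(-1, 0)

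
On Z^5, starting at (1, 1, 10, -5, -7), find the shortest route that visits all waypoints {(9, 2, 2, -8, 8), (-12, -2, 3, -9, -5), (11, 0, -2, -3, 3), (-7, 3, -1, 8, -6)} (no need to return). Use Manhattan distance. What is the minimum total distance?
121
(one optimal route: (1, 1, 10, -5, -7) → (-12, -2, 3, -9, -5) → (-7, 3, -1, 8, -6) → (11, 0, -2, -3, 3) → (9, 2, 2, -8, 8))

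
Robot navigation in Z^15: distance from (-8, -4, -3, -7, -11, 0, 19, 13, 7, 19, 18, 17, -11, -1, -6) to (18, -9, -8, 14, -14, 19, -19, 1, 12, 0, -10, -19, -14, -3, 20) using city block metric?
248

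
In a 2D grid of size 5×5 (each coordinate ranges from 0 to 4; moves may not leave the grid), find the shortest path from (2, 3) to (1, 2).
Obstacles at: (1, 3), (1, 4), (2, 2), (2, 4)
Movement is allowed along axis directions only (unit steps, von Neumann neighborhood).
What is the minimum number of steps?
6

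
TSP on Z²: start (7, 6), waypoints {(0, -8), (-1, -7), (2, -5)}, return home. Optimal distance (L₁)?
44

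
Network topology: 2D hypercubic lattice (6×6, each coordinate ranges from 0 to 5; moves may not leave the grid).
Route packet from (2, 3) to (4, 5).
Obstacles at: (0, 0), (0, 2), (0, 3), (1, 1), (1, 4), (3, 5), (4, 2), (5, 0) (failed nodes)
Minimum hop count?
4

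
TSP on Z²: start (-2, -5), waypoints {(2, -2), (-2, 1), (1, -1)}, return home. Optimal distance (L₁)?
20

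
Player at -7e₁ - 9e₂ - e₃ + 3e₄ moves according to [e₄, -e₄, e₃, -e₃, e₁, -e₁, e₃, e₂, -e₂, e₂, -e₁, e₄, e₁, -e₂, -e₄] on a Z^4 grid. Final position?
(-7, -9, 0, 3)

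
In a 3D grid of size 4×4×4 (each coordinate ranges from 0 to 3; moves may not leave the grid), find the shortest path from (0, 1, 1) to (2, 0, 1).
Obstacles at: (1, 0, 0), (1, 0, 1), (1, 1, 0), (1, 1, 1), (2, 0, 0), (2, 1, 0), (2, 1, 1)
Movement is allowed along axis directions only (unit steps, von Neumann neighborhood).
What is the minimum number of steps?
5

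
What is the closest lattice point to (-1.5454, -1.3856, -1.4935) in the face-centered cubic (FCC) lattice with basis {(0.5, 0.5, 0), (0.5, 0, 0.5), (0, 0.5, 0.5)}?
(-1.5, -1, -1.5)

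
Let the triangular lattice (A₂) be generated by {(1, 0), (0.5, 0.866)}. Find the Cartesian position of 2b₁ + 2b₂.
(3, 1.732)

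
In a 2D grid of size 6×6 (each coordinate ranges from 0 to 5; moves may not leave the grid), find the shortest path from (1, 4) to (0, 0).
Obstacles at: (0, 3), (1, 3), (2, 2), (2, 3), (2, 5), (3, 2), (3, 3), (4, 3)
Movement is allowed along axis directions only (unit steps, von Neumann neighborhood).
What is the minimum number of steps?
13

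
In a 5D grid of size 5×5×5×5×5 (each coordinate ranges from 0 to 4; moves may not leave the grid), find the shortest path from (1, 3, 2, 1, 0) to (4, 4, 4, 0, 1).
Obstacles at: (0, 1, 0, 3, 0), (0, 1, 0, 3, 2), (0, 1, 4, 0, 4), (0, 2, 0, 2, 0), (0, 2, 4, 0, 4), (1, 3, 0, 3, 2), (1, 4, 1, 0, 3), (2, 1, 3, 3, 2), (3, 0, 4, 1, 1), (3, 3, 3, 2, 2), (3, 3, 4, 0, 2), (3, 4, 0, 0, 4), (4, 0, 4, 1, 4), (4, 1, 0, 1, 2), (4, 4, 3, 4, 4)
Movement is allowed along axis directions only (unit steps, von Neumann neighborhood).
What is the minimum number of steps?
8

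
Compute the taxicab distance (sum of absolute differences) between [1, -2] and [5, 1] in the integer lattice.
7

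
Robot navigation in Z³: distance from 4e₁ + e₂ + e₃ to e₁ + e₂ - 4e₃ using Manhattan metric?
8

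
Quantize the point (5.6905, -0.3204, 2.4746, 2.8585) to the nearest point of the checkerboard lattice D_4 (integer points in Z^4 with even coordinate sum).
(6, 0, 3, 3)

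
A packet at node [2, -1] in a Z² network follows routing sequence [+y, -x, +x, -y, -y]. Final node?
(2, -2)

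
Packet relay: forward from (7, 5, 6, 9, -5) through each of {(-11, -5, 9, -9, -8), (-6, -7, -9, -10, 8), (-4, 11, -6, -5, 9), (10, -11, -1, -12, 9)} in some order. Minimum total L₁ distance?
169
(one optimal route: (7, 5, 6, 9, -5) → (-11, -5, 9, -9, -8) → (10, -11, -1, -12, 9) → (-6, -7, -9, -10, 8) → (-4, 11, -6, -5, 9))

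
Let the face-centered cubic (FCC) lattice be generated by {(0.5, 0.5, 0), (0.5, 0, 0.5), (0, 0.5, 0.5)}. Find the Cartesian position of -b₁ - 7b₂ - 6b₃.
(-4, -3.5, -6.5)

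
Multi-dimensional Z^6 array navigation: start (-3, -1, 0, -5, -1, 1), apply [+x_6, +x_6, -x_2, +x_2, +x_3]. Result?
(-3, -1, 1, -5, -1, 3)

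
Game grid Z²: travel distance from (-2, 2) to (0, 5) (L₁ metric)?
5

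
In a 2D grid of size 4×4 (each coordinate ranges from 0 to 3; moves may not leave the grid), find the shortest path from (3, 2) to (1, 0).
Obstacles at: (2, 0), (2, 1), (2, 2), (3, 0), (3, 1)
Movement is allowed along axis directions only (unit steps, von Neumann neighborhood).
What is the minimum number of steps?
6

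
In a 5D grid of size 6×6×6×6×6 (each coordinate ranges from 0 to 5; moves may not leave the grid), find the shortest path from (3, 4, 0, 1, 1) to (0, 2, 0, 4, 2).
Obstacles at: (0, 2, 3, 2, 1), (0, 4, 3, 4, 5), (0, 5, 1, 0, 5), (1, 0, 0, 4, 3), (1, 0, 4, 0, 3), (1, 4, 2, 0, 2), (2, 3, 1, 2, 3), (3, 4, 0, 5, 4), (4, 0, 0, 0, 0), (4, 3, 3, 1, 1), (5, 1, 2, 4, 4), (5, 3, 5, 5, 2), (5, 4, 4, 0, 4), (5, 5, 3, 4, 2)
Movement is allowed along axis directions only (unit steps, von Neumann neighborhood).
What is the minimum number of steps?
9
(one shortest path: (3, 4, 0, 1, 1) → (2, 4, 0, 1, 1) → (1, 4, 0, 1, 1) → (0, 4, 0, 1, 1) → (0, 3, 0, 1, 1) → (0, 2, 0, 1, 1) → (0, 2, 0, 2, 1) → (0, 2, 0, 3, 1) → (0, 2, 0, 4, 1) → (0, 2, 0, 4, 2))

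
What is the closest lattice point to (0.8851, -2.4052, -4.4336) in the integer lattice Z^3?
(1, -2, -4)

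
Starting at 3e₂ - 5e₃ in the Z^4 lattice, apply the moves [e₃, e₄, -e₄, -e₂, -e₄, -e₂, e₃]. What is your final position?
(0, 1, -3, -1)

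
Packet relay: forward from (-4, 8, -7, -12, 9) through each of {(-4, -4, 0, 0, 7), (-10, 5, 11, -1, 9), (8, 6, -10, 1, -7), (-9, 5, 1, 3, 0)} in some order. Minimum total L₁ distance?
124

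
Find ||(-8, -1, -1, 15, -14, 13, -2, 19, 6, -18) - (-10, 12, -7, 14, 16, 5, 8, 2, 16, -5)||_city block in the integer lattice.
110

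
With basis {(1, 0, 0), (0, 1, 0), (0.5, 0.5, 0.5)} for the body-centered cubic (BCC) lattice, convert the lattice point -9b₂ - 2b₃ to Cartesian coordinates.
(-1, -10, -1)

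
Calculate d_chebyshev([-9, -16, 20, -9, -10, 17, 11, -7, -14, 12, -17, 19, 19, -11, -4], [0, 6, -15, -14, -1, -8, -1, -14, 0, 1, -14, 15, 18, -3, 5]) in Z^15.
35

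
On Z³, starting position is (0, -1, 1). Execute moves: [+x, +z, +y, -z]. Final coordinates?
(1, 0, 1)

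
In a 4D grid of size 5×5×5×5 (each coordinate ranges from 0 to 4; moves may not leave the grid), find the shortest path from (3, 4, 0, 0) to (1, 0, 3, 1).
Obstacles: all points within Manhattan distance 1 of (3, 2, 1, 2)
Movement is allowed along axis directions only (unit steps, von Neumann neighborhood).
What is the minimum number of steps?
10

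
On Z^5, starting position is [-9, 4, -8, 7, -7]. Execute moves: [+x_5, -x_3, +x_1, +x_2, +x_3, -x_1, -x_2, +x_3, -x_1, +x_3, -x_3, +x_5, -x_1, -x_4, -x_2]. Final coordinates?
(-11, 3, -7, 6, -5)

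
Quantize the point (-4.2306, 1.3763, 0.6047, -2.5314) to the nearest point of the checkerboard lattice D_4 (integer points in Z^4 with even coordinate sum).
(-4, 1, 1, -2)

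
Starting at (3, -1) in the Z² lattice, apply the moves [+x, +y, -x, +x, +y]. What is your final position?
(4, 1)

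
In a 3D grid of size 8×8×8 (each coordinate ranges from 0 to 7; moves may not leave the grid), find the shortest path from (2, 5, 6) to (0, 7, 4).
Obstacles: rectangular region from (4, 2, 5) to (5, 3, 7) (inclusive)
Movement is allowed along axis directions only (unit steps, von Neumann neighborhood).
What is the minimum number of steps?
6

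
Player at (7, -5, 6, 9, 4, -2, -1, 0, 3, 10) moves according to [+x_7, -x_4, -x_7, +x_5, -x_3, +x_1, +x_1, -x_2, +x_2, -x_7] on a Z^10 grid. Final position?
(9, -5, 5, 8, 5, -2, -2, 0, 3, 10)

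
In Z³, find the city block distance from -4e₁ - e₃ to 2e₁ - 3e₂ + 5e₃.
15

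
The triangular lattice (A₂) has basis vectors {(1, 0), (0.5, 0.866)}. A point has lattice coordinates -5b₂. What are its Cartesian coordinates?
(-2.5, -4.33)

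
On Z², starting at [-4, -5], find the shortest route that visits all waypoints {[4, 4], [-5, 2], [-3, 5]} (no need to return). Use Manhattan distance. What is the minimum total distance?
21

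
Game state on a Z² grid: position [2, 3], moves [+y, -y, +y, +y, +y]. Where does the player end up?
(2, 6)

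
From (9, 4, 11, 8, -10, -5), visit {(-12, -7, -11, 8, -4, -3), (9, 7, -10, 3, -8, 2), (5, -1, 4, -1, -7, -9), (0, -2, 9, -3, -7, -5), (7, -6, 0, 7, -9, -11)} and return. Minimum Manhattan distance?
204
(one optimal route: (9, 4, 11, 8, -10, -5) → (9, 7, -10, 3, -8, 2) → (-12, -7, -11, 8, -4, -3) → (7, -6, 0, 7, -9, -11) → (5, -1, 4, -1, -7, -9) → (0, -2, 9, -3, -7, -5) → (9, 4, 11, 8, -10, -5))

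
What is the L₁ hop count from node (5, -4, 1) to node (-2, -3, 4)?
11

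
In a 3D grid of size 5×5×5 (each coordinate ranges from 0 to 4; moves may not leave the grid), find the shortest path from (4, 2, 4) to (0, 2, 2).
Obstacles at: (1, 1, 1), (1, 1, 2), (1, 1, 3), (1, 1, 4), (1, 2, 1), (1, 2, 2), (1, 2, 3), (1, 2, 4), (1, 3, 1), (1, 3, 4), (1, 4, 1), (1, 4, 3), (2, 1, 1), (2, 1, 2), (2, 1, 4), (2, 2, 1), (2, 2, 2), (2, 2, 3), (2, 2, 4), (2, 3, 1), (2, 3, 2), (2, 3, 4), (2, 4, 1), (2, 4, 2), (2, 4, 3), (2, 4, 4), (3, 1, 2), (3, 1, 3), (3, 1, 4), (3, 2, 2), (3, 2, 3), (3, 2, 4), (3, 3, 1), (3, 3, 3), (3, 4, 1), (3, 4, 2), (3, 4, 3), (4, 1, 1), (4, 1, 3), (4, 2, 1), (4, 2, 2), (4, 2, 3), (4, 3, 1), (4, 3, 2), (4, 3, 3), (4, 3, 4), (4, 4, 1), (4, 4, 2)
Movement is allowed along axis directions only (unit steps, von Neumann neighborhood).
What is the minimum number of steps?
10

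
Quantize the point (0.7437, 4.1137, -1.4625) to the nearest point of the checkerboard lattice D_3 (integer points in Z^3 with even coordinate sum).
(1, 4, -1)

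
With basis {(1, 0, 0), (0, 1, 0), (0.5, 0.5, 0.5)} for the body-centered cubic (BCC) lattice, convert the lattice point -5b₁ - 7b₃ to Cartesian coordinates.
(-8.5, -3.5, -3.5)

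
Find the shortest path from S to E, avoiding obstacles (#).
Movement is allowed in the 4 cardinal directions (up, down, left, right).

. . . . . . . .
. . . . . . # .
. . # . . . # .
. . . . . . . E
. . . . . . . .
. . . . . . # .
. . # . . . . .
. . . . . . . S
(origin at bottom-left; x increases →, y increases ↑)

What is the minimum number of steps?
4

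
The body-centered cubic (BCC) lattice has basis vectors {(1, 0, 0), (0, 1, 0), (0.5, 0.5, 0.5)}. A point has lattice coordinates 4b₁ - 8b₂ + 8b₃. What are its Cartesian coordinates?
(8, -4, 4)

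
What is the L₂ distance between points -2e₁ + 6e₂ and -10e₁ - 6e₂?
14.4222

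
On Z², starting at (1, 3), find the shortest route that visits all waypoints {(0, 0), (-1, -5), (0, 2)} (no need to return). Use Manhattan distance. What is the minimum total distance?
10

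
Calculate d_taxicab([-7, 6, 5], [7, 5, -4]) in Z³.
24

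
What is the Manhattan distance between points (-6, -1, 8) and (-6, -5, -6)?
18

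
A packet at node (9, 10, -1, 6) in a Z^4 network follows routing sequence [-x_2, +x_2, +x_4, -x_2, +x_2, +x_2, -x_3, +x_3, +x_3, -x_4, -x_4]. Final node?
(9, 11, 0, 5)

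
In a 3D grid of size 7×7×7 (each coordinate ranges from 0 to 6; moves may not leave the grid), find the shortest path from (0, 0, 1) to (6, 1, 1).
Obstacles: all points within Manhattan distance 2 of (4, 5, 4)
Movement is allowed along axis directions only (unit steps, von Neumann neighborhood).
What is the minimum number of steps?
7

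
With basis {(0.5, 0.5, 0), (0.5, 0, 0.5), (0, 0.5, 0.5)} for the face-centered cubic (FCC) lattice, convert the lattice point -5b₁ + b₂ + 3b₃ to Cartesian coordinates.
(-2, -1, 2)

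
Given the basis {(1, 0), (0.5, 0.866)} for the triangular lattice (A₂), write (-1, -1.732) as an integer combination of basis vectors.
-2b₂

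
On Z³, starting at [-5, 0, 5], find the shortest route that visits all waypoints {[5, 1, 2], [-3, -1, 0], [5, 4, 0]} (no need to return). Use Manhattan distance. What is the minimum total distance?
25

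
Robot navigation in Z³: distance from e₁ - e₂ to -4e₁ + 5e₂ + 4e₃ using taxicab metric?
15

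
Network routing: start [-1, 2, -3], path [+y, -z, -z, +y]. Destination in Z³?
(-1, 4, -5)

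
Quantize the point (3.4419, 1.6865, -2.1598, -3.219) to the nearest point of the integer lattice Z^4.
(3, 2, -2, -3)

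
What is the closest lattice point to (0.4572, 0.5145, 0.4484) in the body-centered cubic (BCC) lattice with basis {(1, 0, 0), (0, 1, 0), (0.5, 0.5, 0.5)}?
(0.5, 0.5, 0.5)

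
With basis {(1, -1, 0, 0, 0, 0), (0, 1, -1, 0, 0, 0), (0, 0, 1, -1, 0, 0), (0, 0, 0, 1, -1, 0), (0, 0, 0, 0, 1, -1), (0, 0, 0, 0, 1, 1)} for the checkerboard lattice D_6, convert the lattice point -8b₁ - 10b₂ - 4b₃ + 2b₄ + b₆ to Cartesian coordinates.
(-8, -2, 6, 6, -1, 1)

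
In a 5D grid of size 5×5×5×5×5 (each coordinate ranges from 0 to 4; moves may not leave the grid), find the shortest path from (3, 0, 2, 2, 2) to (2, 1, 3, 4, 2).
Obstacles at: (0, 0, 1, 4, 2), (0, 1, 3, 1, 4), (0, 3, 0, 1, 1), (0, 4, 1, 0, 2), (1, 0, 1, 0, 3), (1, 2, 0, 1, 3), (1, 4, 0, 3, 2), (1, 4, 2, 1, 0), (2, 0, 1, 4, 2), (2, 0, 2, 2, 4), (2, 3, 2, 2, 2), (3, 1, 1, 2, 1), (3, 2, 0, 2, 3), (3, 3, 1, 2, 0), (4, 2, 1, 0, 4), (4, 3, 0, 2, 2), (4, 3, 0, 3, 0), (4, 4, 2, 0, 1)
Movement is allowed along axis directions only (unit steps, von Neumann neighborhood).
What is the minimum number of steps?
5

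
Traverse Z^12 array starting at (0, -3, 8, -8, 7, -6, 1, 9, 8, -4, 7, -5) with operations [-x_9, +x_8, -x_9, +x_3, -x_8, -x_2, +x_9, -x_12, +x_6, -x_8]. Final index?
(0, -4, 9, -8, 7, -5, 1, 8, 7, -4, 7, -6)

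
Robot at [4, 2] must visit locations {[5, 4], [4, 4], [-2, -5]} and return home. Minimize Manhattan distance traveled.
32
(one optimal route: (4, 2) → (5, 4) → (4, 4) → (-2, -5) → (4, 2))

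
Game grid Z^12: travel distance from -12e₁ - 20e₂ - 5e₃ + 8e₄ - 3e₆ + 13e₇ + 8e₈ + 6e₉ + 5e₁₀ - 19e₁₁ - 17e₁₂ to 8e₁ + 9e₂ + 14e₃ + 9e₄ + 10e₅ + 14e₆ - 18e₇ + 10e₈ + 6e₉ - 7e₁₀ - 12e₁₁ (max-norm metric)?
31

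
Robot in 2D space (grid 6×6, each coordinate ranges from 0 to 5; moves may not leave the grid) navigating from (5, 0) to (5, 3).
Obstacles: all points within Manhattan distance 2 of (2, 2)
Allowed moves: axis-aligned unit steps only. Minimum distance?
3
(one shortest path: (5, 0) → (5, 1) → (5, 2) → (5, 3))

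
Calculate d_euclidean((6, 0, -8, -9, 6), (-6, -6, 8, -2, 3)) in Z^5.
22.2261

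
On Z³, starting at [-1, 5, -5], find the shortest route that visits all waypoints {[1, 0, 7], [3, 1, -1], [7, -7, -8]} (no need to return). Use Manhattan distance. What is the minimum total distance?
49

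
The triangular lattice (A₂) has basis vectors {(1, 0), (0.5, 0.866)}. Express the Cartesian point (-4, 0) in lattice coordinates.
-4b₁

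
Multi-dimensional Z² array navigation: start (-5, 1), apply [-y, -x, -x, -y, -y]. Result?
(-7, -2)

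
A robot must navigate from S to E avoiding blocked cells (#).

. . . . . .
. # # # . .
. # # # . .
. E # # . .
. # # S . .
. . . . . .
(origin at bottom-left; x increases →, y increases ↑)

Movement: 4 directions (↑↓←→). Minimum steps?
7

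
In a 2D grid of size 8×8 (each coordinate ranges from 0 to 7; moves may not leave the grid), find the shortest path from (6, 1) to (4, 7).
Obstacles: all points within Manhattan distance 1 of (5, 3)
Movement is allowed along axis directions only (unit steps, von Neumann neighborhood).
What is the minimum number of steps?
10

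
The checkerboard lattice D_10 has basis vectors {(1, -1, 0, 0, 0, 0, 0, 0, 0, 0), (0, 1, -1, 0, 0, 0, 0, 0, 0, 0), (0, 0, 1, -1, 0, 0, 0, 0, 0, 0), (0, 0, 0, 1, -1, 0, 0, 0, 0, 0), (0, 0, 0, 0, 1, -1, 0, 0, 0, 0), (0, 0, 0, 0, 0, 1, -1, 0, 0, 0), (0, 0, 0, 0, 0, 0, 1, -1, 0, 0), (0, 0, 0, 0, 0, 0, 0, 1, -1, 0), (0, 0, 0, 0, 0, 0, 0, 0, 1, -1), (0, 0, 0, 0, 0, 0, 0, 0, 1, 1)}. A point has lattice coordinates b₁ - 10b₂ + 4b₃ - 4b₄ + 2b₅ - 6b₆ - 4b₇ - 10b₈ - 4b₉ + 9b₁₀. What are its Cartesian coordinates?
(1, -11, 14, -8, 6, -8, 2, -6, 15, 13)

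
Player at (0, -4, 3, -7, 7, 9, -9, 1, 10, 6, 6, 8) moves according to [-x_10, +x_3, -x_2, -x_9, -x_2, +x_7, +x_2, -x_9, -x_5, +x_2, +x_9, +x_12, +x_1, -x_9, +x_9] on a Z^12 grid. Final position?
(1, -4, 4, -7, 6, 9, -8, 1, 9, 5, 6, 9)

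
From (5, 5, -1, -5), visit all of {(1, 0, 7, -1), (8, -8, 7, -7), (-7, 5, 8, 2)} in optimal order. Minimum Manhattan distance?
64
(one optimal route: (5, 5, -1, -5) → (8, -8, 7, -7) → (1, 0, 7, -1) → (-7, 5, 8, 2))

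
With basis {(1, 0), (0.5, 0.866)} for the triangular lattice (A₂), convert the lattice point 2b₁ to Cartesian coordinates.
(2, 0)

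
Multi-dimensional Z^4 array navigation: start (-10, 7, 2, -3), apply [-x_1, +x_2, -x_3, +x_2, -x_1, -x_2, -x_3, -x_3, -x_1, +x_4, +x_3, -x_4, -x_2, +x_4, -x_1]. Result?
(-14, 7, 0, -2)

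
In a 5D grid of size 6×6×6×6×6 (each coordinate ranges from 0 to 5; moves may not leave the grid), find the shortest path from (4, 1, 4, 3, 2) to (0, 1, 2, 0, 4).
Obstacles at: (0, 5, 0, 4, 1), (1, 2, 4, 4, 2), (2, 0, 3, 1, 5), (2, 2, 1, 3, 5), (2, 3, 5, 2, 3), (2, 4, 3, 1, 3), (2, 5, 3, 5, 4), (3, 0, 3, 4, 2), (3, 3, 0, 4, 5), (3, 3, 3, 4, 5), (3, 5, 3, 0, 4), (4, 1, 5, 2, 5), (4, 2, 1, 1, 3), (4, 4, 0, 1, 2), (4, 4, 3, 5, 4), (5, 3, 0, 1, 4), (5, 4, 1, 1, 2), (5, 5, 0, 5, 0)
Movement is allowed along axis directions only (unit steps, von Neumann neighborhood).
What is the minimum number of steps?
11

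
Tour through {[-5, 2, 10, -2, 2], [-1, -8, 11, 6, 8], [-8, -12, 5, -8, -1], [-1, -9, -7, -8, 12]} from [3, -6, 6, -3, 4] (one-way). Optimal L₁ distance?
119
(one optimal route: (3, -6, 6, -3, 4) → (-1, -8, 11, 6, 8) → (-5, 2, 10, -2, 2) → (-8, -12, 5, -8, -1) → (-1, -9, -7, -8, 12))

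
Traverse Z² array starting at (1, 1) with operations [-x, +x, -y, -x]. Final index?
(0, 0)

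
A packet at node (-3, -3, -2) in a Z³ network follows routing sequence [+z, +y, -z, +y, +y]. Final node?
(-3, 0, -2)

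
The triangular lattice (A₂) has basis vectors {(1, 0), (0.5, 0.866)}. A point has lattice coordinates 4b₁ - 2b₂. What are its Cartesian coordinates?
(3, -1.732)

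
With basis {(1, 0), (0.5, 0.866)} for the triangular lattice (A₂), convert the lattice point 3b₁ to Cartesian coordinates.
(3, 0)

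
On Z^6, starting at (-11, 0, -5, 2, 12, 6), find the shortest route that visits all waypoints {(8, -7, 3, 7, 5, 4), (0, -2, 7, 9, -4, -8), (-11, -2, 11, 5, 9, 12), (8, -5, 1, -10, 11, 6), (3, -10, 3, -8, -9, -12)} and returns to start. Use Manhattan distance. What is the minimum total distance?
248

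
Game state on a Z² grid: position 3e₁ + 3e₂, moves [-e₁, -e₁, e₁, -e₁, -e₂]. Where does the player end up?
(1, 2)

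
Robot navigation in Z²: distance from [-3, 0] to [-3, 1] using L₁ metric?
1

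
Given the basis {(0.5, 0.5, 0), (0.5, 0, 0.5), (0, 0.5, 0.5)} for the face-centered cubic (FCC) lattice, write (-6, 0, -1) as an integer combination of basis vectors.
-5b₁ - 7b₂ + 5b₃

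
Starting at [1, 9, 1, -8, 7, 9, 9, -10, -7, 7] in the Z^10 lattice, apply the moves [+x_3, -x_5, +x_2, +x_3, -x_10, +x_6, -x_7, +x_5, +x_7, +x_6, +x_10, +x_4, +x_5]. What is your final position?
(1, 10, 3, -7, 8, 11, 9, -10, -7, 7)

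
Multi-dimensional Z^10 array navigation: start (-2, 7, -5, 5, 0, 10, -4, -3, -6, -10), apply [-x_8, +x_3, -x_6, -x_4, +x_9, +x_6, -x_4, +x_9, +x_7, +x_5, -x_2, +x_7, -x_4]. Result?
(-2, 6, -4, 2, 1, 10, -2, -4, -4, -10)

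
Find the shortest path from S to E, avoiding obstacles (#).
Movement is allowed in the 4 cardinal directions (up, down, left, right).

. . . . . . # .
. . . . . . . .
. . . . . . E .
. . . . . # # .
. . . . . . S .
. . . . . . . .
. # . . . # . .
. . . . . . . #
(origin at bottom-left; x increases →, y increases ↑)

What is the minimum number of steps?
4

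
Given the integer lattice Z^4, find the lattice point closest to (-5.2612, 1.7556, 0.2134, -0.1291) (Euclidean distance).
(-5, 2, 0, 0)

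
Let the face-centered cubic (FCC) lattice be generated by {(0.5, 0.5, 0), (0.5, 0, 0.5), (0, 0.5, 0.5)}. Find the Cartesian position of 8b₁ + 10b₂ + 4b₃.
(9, 6, 7)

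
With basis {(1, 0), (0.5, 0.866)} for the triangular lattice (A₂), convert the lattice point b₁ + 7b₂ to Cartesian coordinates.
(4.5, 6.062)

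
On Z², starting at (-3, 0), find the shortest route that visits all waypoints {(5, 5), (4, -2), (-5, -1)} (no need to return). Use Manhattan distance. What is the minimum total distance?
21
(one optimal route: (-3, 0) → (-5, -1) → (4, -2) → (5, 5))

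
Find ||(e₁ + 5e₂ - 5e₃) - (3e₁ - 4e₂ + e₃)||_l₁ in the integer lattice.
17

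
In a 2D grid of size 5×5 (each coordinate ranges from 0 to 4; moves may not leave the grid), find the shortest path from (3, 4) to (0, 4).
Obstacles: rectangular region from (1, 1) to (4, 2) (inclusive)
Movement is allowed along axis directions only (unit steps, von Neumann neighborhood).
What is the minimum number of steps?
3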